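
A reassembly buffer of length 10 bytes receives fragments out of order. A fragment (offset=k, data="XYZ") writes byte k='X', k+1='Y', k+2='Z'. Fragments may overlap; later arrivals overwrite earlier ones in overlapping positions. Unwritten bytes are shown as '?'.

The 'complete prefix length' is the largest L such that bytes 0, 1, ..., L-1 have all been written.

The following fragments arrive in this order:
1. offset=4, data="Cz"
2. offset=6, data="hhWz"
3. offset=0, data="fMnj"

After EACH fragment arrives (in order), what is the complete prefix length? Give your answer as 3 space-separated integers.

Answer: 0 0 10

Derivation:
Fragment 1: offset=4 data="Cz" -> buffer=????Cz???? -> prefix_len=0
Fragment 2: offset=6 data="hhWz" -> buffer=????CzhhWz -> prefix_len=0
Fragment 3: offset=0 data="fMnj" -> buffer=fMnjCzhhWz -> prefix_len=10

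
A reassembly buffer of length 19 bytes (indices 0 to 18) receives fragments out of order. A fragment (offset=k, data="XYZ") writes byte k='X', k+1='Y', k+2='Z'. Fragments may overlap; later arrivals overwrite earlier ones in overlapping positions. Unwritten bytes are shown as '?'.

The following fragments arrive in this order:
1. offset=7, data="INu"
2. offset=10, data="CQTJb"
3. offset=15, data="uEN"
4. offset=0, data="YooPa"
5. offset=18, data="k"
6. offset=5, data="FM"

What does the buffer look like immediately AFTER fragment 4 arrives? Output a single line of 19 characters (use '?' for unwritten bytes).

Answer: YooPa??INuCQTJbuEN?

Derivation:
Fragment 1: offset=7 data="INu" -> buffer=???????INu?????????
Fragment 2: offset=10 data="CQTJb" -> buffer=???????INuCQTJb????
Fragment 3: offset=15 data="uEN" -> buffer=???????INuCQTJbuEN?
Fragment 4: offset=0 data="YooPa" -> buffer=YooPa??INuCQTJbuEN?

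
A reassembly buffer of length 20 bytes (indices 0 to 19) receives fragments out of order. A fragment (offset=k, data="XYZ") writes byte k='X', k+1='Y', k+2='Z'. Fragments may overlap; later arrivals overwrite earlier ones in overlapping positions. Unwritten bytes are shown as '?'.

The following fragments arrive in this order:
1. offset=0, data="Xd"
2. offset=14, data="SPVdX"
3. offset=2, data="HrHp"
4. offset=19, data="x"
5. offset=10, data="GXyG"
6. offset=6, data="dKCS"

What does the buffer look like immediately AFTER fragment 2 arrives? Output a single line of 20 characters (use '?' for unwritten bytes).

Fragment 1: offset=0 data="Xd" -> buffer=Xd??????????????????
Fragment 2: offset=14 data="SPVdX" -> buffer=Xd????????????SPVdX?

Answer: Xd????????????SPVdX?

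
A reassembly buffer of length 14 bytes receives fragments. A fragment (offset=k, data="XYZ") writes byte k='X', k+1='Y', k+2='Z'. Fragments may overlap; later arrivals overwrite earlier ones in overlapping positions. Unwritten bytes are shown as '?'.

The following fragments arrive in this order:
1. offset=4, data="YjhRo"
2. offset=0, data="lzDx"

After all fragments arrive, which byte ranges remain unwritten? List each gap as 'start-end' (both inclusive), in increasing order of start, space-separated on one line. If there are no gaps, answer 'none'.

Answer: 9-13

Derivation:
Fragment 1: offset=4 len=5
Fragment 2: offset=0 len=4
Gaps: 9-13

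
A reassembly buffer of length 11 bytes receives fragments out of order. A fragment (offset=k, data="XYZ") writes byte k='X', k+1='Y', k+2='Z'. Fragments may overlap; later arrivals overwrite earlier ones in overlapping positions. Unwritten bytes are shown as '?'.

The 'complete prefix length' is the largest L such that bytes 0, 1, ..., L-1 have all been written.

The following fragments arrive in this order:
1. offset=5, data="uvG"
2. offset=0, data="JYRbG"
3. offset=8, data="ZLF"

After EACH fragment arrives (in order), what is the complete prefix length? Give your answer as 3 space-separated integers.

Answer: 0 8 11

Derivation:
Fragment 1: offset=5 data="uvG" -> buffer=?????uvG??? -> prefix_len=0
Fragment 2: offset=0 data="JYRbG" -> buffer=JYRbGuvG??? -> prefix_len=8
Fragment 3: offset=8 data="ZLF" -> buffer=JYRbGuvGZLF -> prefix_len=11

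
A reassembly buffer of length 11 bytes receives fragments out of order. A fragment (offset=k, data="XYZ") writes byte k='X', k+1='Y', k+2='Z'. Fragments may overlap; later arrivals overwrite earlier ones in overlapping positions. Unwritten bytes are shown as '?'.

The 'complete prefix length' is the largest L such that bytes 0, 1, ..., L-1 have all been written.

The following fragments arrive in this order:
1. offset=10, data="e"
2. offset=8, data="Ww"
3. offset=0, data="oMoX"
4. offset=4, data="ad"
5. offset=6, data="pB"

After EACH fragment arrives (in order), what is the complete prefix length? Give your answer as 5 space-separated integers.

Fragment 1: offset=10 data="e" -> buffer=??????????e -> prefix_len=0
Fragment 2: offset=8 data="Ww" -> buffer=????????Wwe -> prefix_len=0
Fragment 3: offset=0 data="oMoX" -> buffer=oMoX????Wwe -> prefix_len=4
Fragment 4: offset=4 data="ad" -> buffer=oMoXad??Wwe -> prefix_len=6
Fragment 5: offset=6 data="pB" -> buffer=oMoXadpBWwe -> prefix_len=11

Answer: 0 0 4 6 11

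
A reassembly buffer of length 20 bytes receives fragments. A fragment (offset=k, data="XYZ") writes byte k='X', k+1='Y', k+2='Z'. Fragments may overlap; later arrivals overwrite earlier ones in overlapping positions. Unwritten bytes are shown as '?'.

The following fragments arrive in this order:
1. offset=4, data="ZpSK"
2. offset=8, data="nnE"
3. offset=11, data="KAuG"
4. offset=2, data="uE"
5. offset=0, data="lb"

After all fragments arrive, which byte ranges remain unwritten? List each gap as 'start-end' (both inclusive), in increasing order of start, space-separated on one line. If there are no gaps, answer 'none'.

Answer: 15-19

Derivation:
Fragment 1: offset=4 len=4
Fragment 2: offset=8 len=3
Fragment 3: offset=11 len=4
Fragment 4: offset=2 len=2
Fragment 5: offset=0 len=2
Gaps: 15-19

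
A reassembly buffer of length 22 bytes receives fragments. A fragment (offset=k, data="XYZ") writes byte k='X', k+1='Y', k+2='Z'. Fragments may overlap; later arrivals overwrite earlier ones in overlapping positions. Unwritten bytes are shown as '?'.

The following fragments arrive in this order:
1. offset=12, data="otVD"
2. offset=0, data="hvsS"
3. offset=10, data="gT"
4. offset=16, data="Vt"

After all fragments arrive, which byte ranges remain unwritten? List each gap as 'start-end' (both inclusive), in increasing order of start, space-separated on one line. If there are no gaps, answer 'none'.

Answer: 4-9 18-21

Derivation:
Fragment 1: offset=12 len=4
Fragment 2: offset=0 len=4
Fragment 3: offset=10 len=2
Fragment 4: offset=16 len=2
Gaps: 4-9 18-21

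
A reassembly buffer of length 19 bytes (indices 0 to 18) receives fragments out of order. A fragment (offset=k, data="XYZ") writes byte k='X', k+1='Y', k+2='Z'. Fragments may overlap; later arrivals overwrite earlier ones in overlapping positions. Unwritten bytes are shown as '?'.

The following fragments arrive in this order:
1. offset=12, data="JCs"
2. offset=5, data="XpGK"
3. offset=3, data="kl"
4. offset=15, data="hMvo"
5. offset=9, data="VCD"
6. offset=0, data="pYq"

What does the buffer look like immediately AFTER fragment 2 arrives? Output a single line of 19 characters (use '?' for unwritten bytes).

Answer: ?????XpGK???JCs????

Derivation:
Fragment 1: offset=12 data="JCs" -> buffer=????????????JCs????
Fragment 2: offset=5 data="XpGK" -> buffer=?????XpGK???JCs????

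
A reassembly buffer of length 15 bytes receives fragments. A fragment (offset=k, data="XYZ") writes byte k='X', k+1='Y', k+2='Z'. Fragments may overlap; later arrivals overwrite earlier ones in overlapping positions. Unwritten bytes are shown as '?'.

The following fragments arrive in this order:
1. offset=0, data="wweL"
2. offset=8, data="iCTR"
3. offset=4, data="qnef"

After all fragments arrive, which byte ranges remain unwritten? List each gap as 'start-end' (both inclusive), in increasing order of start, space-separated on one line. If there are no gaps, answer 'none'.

Fragment 1: offset=0 len=4
Fragment 2: offset=8 len=4
Fragment 3: offset=4 len=4
Gaps: 12-14

Answer: 12-14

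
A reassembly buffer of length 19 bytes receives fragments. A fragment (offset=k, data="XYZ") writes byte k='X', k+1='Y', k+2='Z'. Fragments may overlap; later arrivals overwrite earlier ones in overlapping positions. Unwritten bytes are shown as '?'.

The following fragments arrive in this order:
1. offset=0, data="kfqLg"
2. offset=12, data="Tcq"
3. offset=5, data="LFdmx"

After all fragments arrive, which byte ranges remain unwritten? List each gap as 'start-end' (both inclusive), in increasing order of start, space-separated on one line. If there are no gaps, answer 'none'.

Answer: 10-11 15-18

Derivation:
Fragment 1: offset=0 len=5
Fragment 2: offset=12 len=3
Fragment 3: offset=5 len=5
Gaps: 10-11 15-18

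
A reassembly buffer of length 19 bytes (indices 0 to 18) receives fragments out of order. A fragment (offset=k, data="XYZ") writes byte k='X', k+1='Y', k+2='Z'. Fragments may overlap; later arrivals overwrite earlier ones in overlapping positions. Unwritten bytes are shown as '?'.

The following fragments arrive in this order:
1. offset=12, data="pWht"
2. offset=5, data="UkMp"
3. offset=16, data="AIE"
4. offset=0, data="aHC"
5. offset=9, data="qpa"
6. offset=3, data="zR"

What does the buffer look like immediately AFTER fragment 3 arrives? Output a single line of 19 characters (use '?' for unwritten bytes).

Answer: ?????UkMp???pWhtAIE

Derivation:
Fragment 1: offset=12 data="pWht" -> buffer=????????????pWht???
Fragment 2: offset=5 data="UkMp" -> buffer=?????UkMp???pWht???
Fragment 3: offset=16 data="AIE" -> buffer=?????UkMp???pWhtAIE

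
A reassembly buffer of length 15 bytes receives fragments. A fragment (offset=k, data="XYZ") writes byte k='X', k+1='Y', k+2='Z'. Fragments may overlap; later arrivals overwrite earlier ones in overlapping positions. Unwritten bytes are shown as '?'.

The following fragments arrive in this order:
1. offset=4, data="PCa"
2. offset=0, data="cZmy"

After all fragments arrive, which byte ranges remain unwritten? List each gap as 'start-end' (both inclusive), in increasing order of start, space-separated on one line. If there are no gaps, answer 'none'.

Answer: 7-14

Derivation:
Fragment 1: offset=4 len=3
Fragment 2: offset=0 len=4
Gaps: 7-14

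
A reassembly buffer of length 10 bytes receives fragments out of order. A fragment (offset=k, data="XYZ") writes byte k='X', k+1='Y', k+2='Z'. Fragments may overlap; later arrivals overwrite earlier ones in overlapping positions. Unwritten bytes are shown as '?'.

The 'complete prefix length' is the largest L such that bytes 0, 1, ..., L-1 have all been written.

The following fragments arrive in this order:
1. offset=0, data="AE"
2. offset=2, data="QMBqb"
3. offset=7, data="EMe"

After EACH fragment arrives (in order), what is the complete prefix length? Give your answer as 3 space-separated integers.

Fragment 1: offset=0 data="AE" -> buffer=AE???????? -> prefix_len=2
Fragment 2: offset=2 data="QMBqb" -> buffer=AEQMBqb??? -> prefix_len=7
Fragment 3: offset=7 data="EMe" -> buffer=AEQMBqbEMe -> prefix_len=10

Answer: 2 7 10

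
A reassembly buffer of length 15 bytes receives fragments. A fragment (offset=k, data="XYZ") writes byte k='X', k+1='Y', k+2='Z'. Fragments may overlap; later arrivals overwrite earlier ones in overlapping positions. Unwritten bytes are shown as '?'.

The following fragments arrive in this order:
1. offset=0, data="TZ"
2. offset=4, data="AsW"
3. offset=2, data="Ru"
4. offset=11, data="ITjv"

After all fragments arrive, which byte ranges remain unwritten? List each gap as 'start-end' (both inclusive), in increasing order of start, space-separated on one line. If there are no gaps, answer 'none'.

Fragment 1: offset=0 len=2
Fragment 2: offset=4 len=3
Fragment 3: offset=2 len=2
Fragment 4: offset=11 len=4
Gaps: 7-10

Answer: 7-10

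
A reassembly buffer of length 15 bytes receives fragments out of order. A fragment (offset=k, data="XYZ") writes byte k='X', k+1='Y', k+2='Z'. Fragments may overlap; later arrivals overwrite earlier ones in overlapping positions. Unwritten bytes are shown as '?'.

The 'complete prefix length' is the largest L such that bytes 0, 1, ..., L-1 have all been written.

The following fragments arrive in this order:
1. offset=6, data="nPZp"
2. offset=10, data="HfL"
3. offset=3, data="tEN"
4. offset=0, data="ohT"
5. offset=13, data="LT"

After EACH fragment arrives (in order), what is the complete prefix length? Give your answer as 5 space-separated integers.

Answer: 0 0 0 13 15

Derivation:
Fragment 1: offset=6 data="nPZp" -> buffer=??????nPZp????? -> prefix_len=0
Fragment 2: offset=10 data="HfL" -> buffer=??????nPZpHfL?? -> prefix_len=0
Fragment 3: offset=3 data="tEN" -> buffer=???tENnPZpHfL?? -> prefix_len=0
Fragment 4: offset=0 data="ohT" -> buffer=ohTtENnPZpHfL?? -> prefix_len=13
Fragment 5: offset=13 data="LT" -> buffer=ohTtENnPZpHfLLT -> prefix_len=15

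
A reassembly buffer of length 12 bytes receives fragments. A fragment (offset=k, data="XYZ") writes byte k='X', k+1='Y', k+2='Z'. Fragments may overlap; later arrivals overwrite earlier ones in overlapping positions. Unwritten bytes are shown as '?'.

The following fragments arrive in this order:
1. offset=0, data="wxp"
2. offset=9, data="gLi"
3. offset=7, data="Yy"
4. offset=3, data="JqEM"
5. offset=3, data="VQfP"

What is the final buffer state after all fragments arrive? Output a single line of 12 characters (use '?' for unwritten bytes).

Fragment 1: offset=0 data="wxp" -> buffer=wxp?????????
Fragment 2: offset=9 data="gLi" -> buffer=wxp??????gLi
Fragment 3: offset=7 data="Yy" -> buffer=wxp????YygLi
Fragment 4: offset=3 data="JqEM" -> buffer=wxpJqEMYygLi
Fragment 5: offset=3 data="VQfP" -> buffer=wxpVQfPYygLi

Answer: wxpVQfPYygLi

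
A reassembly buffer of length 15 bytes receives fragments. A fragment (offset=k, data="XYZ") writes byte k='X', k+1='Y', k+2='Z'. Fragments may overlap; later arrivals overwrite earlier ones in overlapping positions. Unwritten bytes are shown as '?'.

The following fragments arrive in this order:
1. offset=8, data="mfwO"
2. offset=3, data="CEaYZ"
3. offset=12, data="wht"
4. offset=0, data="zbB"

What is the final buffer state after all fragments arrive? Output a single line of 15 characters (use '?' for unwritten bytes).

Fragment 1: offset=8 data="mfwO" -> buffer=????????mfwO???
Fragment 2: offset=3 data="CEaYZ" -> buffer=???CEaYZmfwO???
Fragment 3: offset=12 data="wht" -> buffer=???CEaYZmfwOwht
Fragment 4: offset=0 data="zbB" -> buffer=zbBCEaYZmfwOwht

Answer: zbBCEaYZmfwOwht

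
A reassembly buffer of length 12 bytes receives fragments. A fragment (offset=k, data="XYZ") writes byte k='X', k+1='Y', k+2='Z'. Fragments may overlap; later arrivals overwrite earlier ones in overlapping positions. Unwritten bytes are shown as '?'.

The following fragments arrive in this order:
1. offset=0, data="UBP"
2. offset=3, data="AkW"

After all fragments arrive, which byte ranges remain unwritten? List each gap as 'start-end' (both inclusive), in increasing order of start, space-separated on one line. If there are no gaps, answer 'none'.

Answer: 6-11

Derivation:
Fragment 1: offset=0 len=3
Fragment 2: offset=3 len=3
Gaps: 6-11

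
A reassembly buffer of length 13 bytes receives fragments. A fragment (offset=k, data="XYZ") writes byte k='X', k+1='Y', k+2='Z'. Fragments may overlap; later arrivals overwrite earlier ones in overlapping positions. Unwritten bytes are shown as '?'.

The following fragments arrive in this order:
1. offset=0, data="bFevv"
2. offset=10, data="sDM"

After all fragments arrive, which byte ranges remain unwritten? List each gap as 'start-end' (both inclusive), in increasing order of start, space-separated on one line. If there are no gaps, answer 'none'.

Answer: 5-9

Derivation:
Fragment 1: offset=0 len=5
Fragment 2: offset=10 len=3
Gaps: 5-9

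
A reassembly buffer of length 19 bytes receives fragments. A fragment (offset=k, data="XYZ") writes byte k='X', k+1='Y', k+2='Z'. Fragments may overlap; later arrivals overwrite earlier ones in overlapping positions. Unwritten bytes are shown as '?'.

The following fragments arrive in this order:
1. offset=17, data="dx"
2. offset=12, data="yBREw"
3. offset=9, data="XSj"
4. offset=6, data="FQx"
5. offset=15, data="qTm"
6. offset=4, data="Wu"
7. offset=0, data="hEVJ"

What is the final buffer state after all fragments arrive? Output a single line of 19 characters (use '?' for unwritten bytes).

Answer: hEVJWuFQxXSjyBRqTmx

Derivation:
Fragment 1: offset=17 data="dx" -> buffer=?????????????????dx
Fragment 2: offset=12 data="yBREw" -> buffer=????????????yBREwdx
Fragment 3: offset=9 data="XSj" -> buffer=?????????XSjyBREwdx
Fragment 4: offset=6 data="FQx" -> buffer=??????FQxXSjyBREwdx
Fragment 5: offset=15 data="qTm" -> buffer=??????FQxXSjyBRqTmx
Fragment 6: offset=4 data="Wu" -> buffer=????WuFQxXSjyBRqTmx
Fragment 7: offset=0 data="hEVJ" -> buffer=hEVJWuFQxXSjyBRqTmx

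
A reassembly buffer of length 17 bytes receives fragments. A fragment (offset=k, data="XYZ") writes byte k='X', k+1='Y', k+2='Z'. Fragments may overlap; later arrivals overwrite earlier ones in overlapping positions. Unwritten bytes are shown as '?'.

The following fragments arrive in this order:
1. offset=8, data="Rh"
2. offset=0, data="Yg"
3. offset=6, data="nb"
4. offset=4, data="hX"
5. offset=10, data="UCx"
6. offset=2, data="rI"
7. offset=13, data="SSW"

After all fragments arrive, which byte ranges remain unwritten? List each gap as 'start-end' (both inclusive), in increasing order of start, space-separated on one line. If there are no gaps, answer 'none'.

Fragment 1: offset=8 len=2
Fragment 2: offset=0 len=2
Fragment 3: offset=6 len=2
Fragment 4: offset=4 len=2
Fragment 5: offset=10 len=3
Fragment 6: offset=2 len=2
Fragment 7: offset=13 len=3
Gaps: 16-16

Answer: 16-16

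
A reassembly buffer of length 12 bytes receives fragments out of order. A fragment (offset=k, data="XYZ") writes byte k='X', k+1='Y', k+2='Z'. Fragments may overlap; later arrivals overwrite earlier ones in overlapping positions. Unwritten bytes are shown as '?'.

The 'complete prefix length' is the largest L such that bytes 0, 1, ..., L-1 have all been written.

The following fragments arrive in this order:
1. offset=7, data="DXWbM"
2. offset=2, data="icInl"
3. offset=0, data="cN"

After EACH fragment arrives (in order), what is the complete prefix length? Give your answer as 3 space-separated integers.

Answer: 0 0 12

Derivation:
Fragment 1: offset=7 data="DXWbM" -> buffer=???????DXWbM -> prefix_len=0
Fragment 2: offset=2 data="icInl" -> buffer=??icInlDXWbM -> prefix_len=0
Fragment 3: offset=0 data="cN" -> buffer=cNicInlDXWbM -> prefix_len=12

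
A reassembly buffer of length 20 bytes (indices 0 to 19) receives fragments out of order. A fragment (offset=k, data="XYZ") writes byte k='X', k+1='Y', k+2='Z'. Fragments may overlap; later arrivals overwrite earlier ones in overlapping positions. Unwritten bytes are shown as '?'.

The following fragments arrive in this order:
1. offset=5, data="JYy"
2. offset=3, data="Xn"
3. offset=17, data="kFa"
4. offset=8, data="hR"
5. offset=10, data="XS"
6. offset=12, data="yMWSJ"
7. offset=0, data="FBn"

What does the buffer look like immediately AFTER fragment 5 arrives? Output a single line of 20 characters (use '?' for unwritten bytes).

Answer: ???XnJYyhRXS?????kFa

Derivation:
Fragment 1: offset=5 data="JYy" -> buffer=?????JYy????????????
Fragment 2: offset=3 data="Xn" -> buffer=???XnJYy????????????
Fragment 3: offset=17 data="kFa" -> buffer=???XnJYy?????????kFa
Fragment 4: offset=8 data="hR" -> buffer=???XnJYyhR???????kFa
Fragment 5: offset=10 data="XS" -> buffer=???XnJYyhRXS?????kFa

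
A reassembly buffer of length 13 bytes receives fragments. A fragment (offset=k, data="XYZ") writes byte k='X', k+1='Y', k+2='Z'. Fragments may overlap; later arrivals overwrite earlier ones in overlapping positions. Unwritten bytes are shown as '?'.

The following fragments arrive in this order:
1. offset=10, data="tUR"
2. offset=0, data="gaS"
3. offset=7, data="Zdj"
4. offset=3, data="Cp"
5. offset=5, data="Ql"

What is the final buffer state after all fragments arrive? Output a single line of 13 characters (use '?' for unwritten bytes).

Fragment 1: offset=10 data="tUR" -> buffer=??????????tUR
Fragment 2: offset=0 data="gaS" -> buffer=gaS???????tUR
Fragment 3: offset=7 data="Zdj" -> buffer=gaS????ZdjtUR
Fragment 4: offset=3 data="Cp" -> buffer=gaSCp??ZdjtUR
Fragment 5: offset=5 data="Ql" -> buffer=gaSCpQlZdjtUR

Answer: gaSCpQlZdjtUR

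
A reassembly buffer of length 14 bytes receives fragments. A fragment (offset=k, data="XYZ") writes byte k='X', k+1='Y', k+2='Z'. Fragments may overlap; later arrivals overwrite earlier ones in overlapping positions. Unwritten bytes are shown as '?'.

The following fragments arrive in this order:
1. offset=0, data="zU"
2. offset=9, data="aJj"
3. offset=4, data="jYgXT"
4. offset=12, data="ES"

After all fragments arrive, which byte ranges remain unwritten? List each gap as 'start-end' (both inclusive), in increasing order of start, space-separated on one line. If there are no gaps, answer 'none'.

Fragment 1: offset=0 len=2
Fragment 2: offset=9 len=3
Fragment 3: offset=4 len=5
Fragment 4: offset=12 len=2
Gaps: 2-3

Answer: 2-3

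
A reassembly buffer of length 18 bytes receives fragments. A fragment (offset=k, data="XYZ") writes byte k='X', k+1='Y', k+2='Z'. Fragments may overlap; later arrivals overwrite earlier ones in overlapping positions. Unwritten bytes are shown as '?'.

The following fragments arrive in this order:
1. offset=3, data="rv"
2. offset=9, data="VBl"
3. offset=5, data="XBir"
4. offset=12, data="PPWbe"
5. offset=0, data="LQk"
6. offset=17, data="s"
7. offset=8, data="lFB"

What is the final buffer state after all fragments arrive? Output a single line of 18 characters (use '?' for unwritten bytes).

Fragment 1: offset=3 data="rv" -> buffer=???rv?????????????
Fragment 2: offset=9 data="VBl" -> buffer=???rv????VBl??????
Fragment 3: offset=5 data="XBir" -> buffer=???rvXBirVBl??????
Fragment 4: offset=12 data="PPWbe" -> buffer=???rvXBirVBlPPWbe?
Fragment 5: offset=0 data="LQk" -> buffer=LQkrvXBirVBlPPWbe?
Fragment 6: offset=17 data="s" -> buffer=LQkrvXBirVBlPPWbes
Fragment 7: offset=8 data="lFB" -> buffer=LQkrvXBilFBlPPWbes

Answer: LQkrvXBilFBlPPWbes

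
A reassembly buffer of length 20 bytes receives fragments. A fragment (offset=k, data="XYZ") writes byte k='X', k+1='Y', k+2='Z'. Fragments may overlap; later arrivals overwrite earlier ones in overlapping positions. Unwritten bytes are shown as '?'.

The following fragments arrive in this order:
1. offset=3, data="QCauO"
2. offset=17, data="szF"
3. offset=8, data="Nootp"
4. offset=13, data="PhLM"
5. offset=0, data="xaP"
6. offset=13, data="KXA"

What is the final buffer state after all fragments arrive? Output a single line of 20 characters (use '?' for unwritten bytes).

Answer: xaPQCauONootpKXAMszF

Derivation:
Fragment 1: offset=3 data="QCauO" -> buffer=???QCauO????????????
Fragment 2: offset=17 data="szF" -> buffer=???QCauO?????????szF
Fragment 3: offset=8 data="Nootp" -> buffer=???QCauONootp????szF
Fragment 4: offset=13 data="PhLM" -> buffer=???QCauONootpPhLMszF
Fragment 5: offset=0 data="xaP" -> buffer=xaPQCauONootpPhLMszF
Fragment 6: offset=13 data="KXA" -> buffer=xaPQCauONootpKXAMszF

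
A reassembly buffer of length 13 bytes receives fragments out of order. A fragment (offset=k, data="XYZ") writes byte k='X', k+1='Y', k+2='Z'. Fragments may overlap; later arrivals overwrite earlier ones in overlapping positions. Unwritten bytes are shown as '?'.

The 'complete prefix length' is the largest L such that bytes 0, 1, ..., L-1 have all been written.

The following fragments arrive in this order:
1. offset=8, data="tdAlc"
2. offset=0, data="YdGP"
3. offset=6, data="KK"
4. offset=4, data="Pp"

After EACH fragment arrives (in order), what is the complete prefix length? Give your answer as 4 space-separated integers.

Fragment 1: offset=8 data="tdAlc" -> buffer=????????tdAlc -> prefix_len=0
Fragment 2: offset=0 data="YdGP" -> buffer=YdGP????tdAlc -> prefix_len=4
Fragment 3: offset=6 data="KK" -> buffer=YdGP??KKtdAlc -> prefix_len=4
Fragment 4: offset=4 data="Pp" -> buffer=YdGPPpKKtdAlc -> prefix_len=13

Answer: 0 4 4 13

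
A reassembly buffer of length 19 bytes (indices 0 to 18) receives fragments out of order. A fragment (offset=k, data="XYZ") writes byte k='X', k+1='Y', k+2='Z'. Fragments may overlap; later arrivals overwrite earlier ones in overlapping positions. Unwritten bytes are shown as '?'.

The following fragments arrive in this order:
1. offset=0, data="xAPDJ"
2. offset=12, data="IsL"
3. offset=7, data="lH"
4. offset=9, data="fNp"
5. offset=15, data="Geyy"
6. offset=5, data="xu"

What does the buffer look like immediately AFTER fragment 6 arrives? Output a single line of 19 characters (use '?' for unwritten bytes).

Fragment 1: offset=0 data="xAPDJ" -> buffer=xAPDJ??????????????
Fragment 2: offset=12 data="IsL" -> buffer=xAPDJ???????IsL????
Fragment 3: offset=7 data="lH" -> buffer=xAPDJ??lH???IsL????
Fragment 4: offset=9 data="fNp" -> buffer=xAPDJ??lHfNpIsL????
Fragment 5: offset=15 data="Geyy" -> buffer=xAPDJ??lHfNpIsLGeyy
Fragment 6: offset=5 data="xu" -> buffer=xAPDJxulHfNpIsLGeyy

Answer: xAPDJxulHfNpIsLGeyy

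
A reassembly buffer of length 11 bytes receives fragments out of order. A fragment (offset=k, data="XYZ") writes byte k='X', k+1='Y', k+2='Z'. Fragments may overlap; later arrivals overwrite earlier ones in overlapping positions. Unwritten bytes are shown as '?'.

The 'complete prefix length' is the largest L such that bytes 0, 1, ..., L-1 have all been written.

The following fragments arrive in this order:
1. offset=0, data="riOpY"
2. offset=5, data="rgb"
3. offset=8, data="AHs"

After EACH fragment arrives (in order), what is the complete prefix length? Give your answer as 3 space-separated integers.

Fragment 1: offset=0 data="riOpY" -> buffer=riOpY?????? -> prefix_len=5
Fragment 2: offset=5 data="rgb" -> buffer=riOpYrgb??? -> prefix_len=8
Fragment 3: offset=8 data="AHs" -> buffer=riOpYrgbAHs -> prefix_len=11

Answer: 5 8 11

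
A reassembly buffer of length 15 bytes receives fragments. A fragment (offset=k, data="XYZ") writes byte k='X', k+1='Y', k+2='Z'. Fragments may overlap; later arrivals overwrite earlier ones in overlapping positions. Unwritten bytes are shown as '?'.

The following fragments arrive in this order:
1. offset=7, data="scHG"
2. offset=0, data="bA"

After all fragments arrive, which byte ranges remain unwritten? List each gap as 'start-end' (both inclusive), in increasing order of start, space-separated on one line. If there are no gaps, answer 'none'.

Answer: 2-6 11-14

Derivation:
Fragment 1: offset=7 len=4
Fragment 2: offset=0 len=2
Gaps: 2-6 11-14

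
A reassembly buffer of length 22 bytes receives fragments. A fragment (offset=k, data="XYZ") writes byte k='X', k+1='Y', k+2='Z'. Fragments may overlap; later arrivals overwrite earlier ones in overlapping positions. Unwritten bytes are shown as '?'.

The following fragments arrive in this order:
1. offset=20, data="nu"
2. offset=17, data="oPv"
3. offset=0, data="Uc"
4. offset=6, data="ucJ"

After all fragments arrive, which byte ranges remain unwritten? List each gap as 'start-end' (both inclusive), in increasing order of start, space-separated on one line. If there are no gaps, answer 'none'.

Answer: 2-5 9-16

Derivation:
Fragment 1: offset=20 len=2
Fragment 2: offset=17 len=3
Fragment 3: offset=0 len=2
Fragment 4: offset=6 len=3
Gaps: 2-5 9-16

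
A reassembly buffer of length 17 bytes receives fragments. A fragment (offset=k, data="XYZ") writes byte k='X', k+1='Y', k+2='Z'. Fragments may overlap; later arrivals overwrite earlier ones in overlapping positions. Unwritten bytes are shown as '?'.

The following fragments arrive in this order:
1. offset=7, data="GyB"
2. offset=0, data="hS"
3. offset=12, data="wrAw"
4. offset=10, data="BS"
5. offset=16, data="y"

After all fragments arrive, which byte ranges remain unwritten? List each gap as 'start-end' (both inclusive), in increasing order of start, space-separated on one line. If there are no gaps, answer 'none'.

Answer: 2-6

Derivation:
Fragment 1: offset=7 len=3
Fragment 2: offset=0 len=2
Fragment 3: offset=12 len=4
Fragment 4: offset=10 len=2
Fragment 5: offset=16 len=1
Gaps: 2-6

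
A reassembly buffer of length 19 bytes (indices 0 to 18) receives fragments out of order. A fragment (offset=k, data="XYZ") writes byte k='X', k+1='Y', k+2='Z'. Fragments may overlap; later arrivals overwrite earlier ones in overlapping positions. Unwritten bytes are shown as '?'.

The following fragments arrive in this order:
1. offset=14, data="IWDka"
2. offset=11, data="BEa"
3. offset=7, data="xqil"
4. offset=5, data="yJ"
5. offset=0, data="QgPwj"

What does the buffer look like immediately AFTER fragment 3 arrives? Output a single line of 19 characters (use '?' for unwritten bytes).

Answer: ???????xqilBEaIWDka

Derivation:
Fragment 1: offset=14 data="IWDka" -> buffer=??????????????IWDka
Fragment 2: offset=11 data="BEa" -> buffer=???????????BEaIWDka
Fragment 3: offset=7 data="xqil" -> buffer=???????xqilBEaIWDka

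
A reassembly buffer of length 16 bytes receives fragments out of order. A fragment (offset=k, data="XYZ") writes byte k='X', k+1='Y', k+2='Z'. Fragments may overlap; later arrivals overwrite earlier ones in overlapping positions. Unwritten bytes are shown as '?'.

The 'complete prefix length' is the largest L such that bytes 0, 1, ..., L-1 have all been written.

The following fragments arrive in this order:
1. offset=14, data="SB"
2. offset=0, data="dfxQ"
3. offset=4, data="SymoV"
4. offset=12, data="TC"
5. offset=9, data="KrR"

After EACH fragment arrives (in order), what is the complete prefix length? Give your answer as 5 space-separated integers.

Answer: 0 4 9 9 16

Derivation:
Fragment 1: offset=14 data="SB" -> buffer=??????????????SB -> prefix_len=0
Fragment 2: offset=0 data="dfxQ" -> buffer=dfxQ??????????SB -> prefix_len=4
Fragment 3: offset=4 data="SymoV" -> buffer=dfxQSymoV?????SB -> prefix_len=9
Fragment 4: offset=12 data="TC" -> buffer=dfxQSymoV???TCSB -> prefix_len=9
Fragment 5: offset=9 data="KrR" -> buffer=dfxQSymoVKrRTCSB -> prefix_len=16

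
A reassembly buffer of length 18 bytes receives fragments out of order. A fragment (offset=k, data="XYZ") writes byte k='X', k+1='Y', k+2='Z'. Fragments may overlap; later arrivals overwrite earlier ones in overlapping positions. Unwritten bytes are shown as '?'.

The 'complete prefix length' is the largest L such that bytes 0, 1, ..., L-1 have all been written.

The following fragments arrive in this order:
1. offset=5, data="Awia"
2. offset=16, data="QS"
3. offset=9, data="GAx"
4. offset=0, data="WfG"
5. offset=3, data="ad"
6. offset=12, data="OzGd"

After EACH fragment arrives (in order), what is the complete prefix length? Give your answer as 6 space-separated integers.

Fragment 1: offset=5 data="Awia" -> buffer=?????Awia????????? -> prefix_len=0
Fragment 2: offset=16 data="QS" -> buffer=?????Awia???????QS -> prefix_len=0
Fragment 3: offset=9 data="GAx" -> buffer=?????AwiaGAx????QS -> prefix_len=0
Fragment 4: offset=0 data="WfG" -> buffer=WfG??AwiaGAx????QS -> prefix_len=3
Fragment 5: offset=3 data="ad" -> buffer=WfGadAwiaGAx????QS -> prefix_len=12
Fragment 6: offset=12 data="OzGd" -> buffer=WfGadAwiaGAxOzGdQS -> prefix_len=18

Answer: 0 0 0 3 12 18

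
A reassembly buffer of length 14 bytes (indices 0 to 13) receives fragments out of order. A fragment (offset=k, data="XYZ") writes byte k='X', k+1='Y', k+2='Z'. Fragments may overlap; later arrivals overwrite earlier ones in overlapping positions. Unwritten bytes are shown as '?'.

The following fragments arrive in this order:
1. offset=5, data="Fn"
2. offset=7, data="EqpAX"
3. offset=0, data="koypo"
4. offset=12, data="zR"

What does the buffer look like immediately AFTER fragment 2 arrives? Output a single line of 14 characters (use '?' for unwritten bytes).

Fragment 1: offset=5 data="Fn" -> buffer=?????Fn???????
Fragment 2: offset=7 data="EqpAX" -> buffer=?????FnEqpAX??

Answer: ?????FnEqpAX??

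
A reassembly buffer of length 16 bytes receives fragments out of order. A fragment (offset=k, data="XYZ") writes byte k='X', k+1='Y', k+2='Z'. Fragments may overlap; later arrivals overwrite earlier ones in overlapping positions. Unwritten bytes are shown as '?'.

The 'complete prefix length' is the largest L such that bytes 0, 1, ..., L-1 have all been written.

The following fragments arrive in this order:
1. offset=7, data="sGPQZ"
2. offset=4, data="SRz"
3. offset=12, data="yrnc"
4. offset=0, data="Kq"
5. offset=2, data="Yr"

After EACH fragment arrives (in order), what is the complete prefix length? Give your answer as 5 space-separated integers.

Fragment 1: offset=7 data="sGPQZ" -> buffer=???????sGPQZ???? -> prefix_len=0
Fragment 2: offset=4 data="SRz" -> buffer=????SRzsGPQZ???? -> prefix_len=0
Fragment 3: offset=12 data="yrnc" -> buffer=????SRzsGPQZyrnc -> prefix_len=0
Fragment 4: offset=0 data="Kq" -> buffer=Kq??SRzsGPQZyrnc -> prefix_len=2
Fragment 5: offset=2 data="Yr" -> buffer=KqYrSRzsGPQZyrnc -> prefix_len=16

Answer: 0 0 0 2 16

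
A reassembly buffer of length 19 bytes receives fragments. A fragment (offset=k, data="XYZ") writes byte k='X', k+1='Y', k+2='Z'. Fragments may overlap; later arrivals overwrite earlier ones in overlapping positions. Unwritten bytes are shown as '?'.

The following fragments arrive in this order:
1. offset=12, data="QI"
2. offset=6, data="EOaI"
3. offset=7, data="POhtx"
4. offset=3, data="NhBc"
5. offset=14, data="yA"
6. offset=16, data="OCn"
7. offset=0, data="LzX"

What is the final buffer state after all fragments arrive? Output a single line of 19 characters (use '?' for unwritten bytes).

Answer: LzXNhBcPOhtxQIyAOCn

Derivation:
Fragment 1: offset=12 data="QI" -> buffer=????????????QI?????
Fragment 2: offset=6 data="EOaI" -> buffer=??????EOaI??QI?????
Fragment 3: offset=7 data="POhtx" -> buffer=??????EPOhtxQI?????
Fragment 4: offset=3 data="NhBc" -> buffer=???NhBcPOhtxQI?????
Fragment 5: offset=14 data="yA" -> buffer=???NhBcPOhtxQIyA???
Fragment 6: offset=16 data="OCn" -> buffer=???NhBcPOhtxQIyAOCn
Fragment 7: offset=0 data="LzX" -> buffer=LzXNhBcPOhtxQIyAOCn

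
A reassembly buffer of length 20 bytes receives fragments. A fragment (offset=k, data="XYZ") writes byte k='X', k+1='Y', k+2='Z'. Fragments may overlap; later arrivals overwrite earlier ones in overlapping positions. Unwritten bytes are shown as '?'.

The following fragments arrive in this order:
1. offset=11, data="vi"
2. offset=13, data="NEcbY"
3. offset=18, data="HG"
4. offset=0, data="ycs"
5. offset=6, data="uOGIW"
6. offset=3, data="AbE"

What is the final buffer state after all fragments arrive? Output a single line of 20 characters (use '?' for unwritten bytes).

Answer: ycsAbEuOGIWviNEcbYHG

Derivation:
Fragment 1: offset=11 data="vi" -> buffer=???????????vi???????
Fragment 2: offset=13 data="NEcbY" -> buffer=???????????viNEcbY??
Fragment 3: offset=18 data="HG" -> buffer=???????????viNEcbYHG
Fragment 4: offset=0 data="ycs" -> buffer=ycs????????viNEcbYHG
Fragment 5: offset=6 data="uOGIW" -> buffer=ycs???uOGIWviNEcbYHG
Fragment 6: offset=3 data="AbE" -> buffer=ycsAbEuOGIWviNEcbYHG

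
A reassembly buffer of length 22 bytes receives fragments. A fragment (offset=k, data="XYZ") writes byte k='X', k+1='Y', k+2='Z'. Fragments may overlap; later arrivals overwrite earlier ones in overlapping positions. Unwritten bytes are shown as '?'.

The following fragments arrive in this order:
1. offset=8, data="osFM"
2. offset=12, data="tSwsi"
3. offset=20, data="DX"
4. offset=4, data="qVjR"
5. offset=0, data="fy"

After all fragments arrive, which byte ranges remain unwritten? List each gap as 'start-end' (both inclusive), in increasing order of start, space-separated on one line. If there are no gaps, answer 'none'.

Fragment 1: offset=8 len=4
Fragment 2: offset=12 len=5
Fragment 3: offset=20 len=2
Fragment 4: offset=4 len=4
Fragment 5: offset=0 len=2
Gaps: 2-3 17-19

Answer: 2-3 17-19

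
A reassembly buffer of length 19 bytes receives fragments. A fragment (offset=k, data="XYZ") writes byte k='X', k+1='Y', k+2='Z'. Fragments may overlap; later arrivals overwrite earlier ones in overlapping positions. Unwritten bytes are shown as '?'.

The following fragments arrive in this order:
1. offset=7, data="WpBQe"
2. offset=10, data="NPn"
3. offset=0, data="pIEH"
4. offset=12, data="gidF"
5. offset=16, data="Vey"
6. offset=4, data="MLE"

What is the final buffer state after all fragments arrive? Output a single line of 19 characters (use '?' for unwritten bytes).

Fragment 1: offset=7 data="WpBQe" -> buffer=???????WpBQe???????
Fragment 2: offset=10 data="NPn" -> buffer=???????WpBNPn??????
Fragment 3: offset=0 data="pIEH" -> buffer=pIEH???WpBNPn??????
Fragment 4: offset=12 data="gidF" -> buffer=pIEH???WpBNPgidF???
Fragment 5: offset=16 data="Vey" -> buffer=pIEH???WpBNPgidFVey
Fragment 6: offset=4 data="MLE" -> buffer=pIEHMLEWpBNPgidFVey

Answer: pIEHMLEWpBNPgidFVey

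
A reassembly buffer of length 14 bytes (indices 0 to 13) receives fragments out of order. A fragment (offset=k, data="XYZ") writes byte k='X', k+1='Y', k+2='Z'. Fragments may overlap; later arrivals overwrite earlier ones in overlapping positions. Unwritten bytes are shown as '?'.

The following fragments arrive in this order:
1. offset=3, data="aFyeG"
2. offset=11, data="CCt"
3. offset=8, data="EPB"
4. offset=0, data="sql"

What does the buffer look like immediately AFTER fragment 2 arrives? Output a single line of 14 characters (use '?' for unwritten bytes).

Fragment 1: offset=3 data="aFyeG" -> buffer=???aFyeG??????
Fragment 2: offset=11 data="CCt" -> buffer=???aFyeG???CCt

Answer: ???aFyeG???CCt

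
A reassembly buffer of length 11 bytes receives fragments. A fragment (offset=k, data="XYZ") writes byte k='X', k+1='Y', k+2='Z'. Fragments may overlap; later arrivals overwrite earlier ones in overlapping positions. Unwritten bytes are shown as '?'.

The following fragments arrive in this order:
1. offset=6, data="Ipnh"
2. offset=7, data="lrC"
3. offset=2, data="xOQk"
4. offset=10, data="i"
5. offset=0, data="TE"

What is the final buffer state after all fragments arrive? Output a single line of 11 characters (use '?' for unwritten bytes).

Answer: TExOQkIlrCi

Derivation:
Fragment 1: offset=6 data="Ipnh" -> buffer=??????Ipnh?
Fragment 2: offset=7 data="lrC" -> buffer=??????IlrC?
Fragment 3: offset=2 data="xOQk" -> buffer=??xOQkIlrC?
Fragment 4: offset=10 data="i" -> buffer=??xOQkIlrCi
Fragment 5: offset=0 data="TE" -> buffer=TExOQkIlrCi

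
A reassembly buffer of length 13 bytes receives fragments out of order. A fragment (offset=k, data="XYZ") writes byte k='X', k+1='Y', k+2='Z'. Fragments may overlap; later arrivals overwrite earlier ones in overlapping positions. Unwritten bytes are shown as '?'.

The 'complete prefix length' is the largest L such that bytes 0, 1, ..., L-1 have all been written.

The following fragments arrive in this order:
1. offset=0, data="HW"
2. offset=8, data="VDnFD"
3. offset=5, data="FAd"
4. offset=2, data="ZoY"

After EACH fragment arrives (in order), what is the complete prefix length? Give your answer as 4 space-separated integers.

Answer: 2 2 2 13

Derivation:
Fragment 1: offset=0 data="HW" -> buffer=HW??????????? -> prefix_len=2
Fragment 2: offset=8 data="VDnFD" -> buffer=HW??????VDnFD -> prefix_len=2
Fragment 3: offset=5 data="FAd" -> buffer=HW???FAdVDnFD -> prefix_len=2
Fragment 4: offset=2 data="ZoY" -> buffer=HWZoYFAdVDnFD -> prefix_len=13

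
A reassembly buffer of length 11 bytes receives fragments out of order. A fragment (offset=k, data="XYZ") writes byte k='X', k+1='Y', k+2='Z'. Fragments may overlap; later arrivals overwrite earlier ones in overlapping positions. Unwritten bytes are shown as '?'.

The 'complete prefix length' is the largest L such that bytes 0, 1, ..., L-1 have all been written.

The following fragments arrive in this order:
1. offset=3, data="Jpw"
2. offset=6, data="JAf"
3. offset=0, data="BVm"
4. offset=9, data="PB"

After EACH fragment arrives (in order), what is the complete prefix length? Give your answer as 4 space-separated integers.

Answer: 0 0 9 11

Derivation:
Fragment 1: offset=3 data="Jpw" -> buffer=???Jpw????? -> prefix_len=0
Fragment 2: offset=6 data="JAf" -> buffer=???JpwJAf?? -> prefix_len=0
Fragment 3: offset=0 data="BVm" -> buffer=BVmJpwJAf?? -> prefix_len=9
Fragment 4: offset=9 data="PB" -> buffer=BVmJpwJAfPB -> prefix_len=11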